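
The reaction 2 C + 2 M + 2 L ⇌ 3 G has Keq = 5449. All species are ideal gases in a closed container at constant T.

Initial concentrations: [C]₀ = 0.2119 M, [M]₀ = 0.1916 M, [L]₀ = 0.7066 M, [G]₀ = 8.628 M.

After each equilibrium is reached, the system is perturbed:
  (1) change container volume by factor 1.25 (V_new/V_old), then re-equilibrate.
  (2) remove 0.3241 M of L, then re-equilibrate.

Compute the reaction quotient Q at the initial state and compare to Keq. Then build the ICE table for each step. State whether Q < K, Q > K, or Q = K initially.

Q₀ = 7.8042e+05; Q > K (proceeds reverse)

Q₀ = 7.8042e+05 vs Keq = 5449 ⇒ Q>K, reverse
Step 1:
                    C           M           L           G
  init         0.2119      0.1916      0.7066       8.628
  Δ            0.3441      0.3441      0.3441     -0.5162
  eq            0.556      0.5357       1.051       8.112
  solve Keq expr → x = -0.1721; check Q = 5449
Then change container volume by factor 1.25 (V_new/V_old).
Step 2:
                    C           M           L           G
  init         0.4448      0.4286      0.8406       6.489
  Δ           0.05768     0.05768     0.05768    -0.08653
  eq           0.5025      0.4863      0.8983       6.403
  solve Keq expr → x = -0.02884; check Q = 5449
Then remove 0.3241 M of L.
Step 3:
                    C           M           L           G
  init         0.5025      0.4863      0.5742       6.403
  Δ            0.0779      0.0779      0.0779     -0.1168
  eq           0.5804      0.5642      0.6521       6.286
  solve Keq expr → x = -0.03895; check Q = 5449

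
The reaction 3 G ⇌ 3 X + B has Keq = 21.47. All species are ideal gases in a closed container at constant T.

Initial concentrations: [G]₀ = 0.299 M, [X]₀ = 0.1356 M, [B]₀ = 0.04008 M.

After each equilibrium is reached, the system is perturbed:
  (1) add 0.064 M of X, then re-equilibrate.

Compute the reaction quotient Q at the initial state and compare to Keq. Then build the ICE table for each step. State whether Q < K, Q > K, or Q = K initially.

Q₀ = 0.003738; Q < K (proceeds forward)

Q₀ = 0.003738 vs Keq = 21.47 ⇒ Q<K, forward
Step 1:
                  G         X         B
  I           0.299    0.1356   0.04008
  C         -0.2338    0.2338   0.07794
  E         0.06519    0.3694     0.118
  solve Keq expr → x = 0.07794; check Q = 21.47
Then add 0.064 M of X.
Step 2:
                  G         X         B
  I         0.06519    0.4334     0.118
  C        0.009053 -0.009053 -0.003018
  E         0.07425    0.4244     0.115
  solve Keq expr → x = -0.003018; check Q = 21.47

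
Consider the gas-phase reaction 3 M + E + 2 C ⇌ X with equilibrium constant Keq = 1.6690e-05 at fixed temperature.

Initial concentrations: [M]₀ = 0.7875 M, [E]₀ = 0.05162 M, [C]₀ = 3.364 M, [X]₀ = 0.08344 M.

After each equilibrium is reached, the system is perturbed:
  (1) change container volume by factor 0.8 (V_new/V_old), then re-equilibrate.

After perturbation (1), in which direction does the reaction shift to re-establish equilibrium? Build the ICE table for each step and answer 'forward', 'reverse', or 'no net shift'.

Direction: forward

Q₀ = 0.2925 vs Keq = 1.6690e-05 ⇒ Q>K, reverse
Step 1:
                  M         E         C         X
  Initial    0.7875   0.05162     3.364   0.08344
  Change     0.2502   0.08341    0.1668  -0.08341
  Equil       1.038     0.135     3.531 3.1396e-05
  solve Keq expr → x = -0.08341; check Q = 1.6690e-05
Then change container volume by factor 0.8 (V_new/V_old).
Step 2:
                  M         E         C         X
  Initial     1.297    0.1688     4.414 3.9246e-05
  Change  -2.4117e-04 -8.0390e-05 -1.6078e-04 8.0390e-05
  Equil       1.297    0.1687     4.413 1.1964e-04
  solve Keq expr → x = 8.0390e-05; check Q = 1.6690e-05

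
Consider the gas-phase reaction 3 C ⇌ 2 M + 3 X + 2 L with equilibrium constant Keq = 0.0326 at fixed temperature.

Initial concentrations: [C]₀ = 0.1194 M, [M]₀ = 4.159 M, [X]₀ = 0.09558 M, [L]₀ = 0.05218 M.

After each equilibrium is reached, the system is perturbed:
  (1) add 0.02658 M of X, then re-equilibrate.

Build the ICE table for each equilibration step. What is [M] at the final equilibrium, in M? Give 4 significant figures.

[M]_eq = 4.155 M

Q₀ = 0.02416 vs Keq = 0.0326 ⇒ Q<K, forward
Step 1:
                   C          M          X          L
  init        0.1194      4.159    0.09558    0.05218
  Δ        -0.003672   0.002448   0.003672   0.002448
  eq          0.1157      4.161    0.09925    0.05463
  solve Keq expr → x = 0.001224; check Q = 0.0326
Then add 0.02658 M of X.
Step 2:
                   C          M          X          L
  init        0.1157      4.161     0.1258    0.05463
  Δ         0.009374  -0.006249  -0.009374  -0.006249
  eq          0.1251      4.155     0.1165    0.04838
  solve Keq expr → x = -0.003125; check Q = 0.0326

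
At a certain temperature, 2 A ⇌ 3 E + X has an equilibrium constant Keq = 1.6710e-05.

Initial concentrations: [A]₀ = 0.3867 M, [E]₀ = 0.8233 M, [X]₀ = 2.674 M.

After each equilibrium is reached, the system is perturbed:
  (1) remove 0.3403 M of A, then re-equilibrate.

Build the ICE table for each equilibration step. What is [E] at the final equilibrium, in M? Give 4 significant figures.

[E]_eq = 0.01337 M

Q₀ = 9.979 vs Keq = 1.6710e-05 ⇒ Q>K, reverse
Step 1:
                    A           E           X
  init         0.3867      0.8233       2.674
  Δ            0.5368     -0.8052     -0.2684
  eq           0.9235     0.01809       2.406
  solve Keq expr → x = -0.2684; check Q = 1.6710e-05
Then remove 0.3403 M of A.
Step 2:
                    A           E           X
  init         0.5832     0.01809       2.406
  Δ           0.00315   -0.004725   -0.001575
  eq           0.5864     0.01337       2.404
  solve Keq expr → x = -0.001575; check Q = 1.6710e-05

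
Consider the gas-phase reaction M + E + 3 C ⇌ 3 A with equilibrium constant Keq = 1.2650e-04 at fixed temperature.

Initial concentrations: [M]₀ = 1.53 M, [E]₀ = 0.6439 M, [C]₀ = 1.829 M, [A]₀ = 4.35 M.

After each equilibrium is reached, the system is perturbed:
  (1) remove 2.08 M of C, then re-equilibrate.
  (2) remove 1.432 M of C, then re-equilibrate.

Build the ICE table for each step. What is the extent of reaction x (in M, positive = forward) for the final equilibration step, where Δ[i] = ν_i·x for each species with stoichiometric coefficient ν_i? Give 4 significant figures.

Q₀ = 13.66 vs Keq = 1.2650e-04 ⇒ Q>K, reverse
Step 1:
                    M           E           C           A
  init           1.53      0.6439       1.829        4.35
  Δ             1.283       1.283       3.849      -3.849
  eq            2.813       1.927       5.678      0.5007
  solve Keq expr → x = -1.283; check Q = 1.2650e-04
Then remove 2.08 M of C.
Step 2:
                    M           E           C           A
  init          2.813       1.927       3.598      0.5007
  Δ           0.05458     0.05458      0.1637     -0.1637
  eq            2.868       1.982       3.762       0.337
  solve Keq expr → x = -0.05458; check Q = 1.2650e-04
Then remove 1.432 M of C.
Step 3:
                    M           E           C           A
  init          2.868       1.982        2.33       0.337
  Δ           0.03851     0.03851      0.1155     -0.1155
  eq            2.906        2.02       2.446      0.2215
  solve Keq expr → x = -0.03851; check Q = 1.2650e-04

x = -0.03851 M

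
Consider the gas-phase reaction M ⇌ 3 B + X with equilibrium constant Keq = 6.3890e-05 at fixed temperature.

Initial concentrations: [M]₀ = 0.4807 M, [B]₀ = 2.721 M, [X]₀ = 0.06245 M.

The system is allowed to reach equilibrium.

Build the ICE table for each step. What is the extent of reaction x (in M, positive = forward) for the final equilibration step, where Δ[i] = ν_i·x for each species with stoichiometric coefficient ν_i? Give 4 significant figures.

Q₀ = 2.617 vs Keq = 6.3890e-05 ⇒ Q>K, reverse
Step 1:
                    M           B           X
  init         0.4807       2.721     0.06245
  Δ           0.06245     -0.1873    -0.06245
  eq           0.5431       2.534  2.1336e-06
  solve Keq expr → x = -0.06245; check Q = 6.3890e-05

x = -0.06245 M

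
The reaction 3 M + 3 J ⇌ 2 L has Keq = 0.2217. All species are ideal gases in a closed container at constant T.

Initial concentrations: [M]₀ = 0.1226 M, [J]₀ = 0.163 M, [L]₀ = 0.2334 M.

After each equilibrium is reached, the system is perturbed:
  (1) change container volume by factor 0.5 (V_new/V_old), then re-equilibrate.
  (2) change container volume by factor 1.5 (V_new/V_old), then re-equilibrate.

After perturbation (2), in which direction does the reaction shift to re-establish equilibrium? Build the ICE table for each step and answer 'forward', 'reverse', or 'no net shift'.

Direction: reverse

Q₀ = 6826 vs Keq = 0.2217 ⇒ Q>K, reverse
Step 1:
                  M         J         L
  Initial    0.1226     0.163    0.2334
  Change     0.2922    0.2922   -0.1948
  Equil      0.4148    0.4552   0.03862
  solve Keq expr → x = -0.09739; check Q = 0.2217
Then change container volume by factor 0.5 (V_new/V_old).
Step 2:
                  M         J         L
  Initial    0.8295    0.9103   0.07725
  Change    -0.1483   -0.1483   0.09887
  Equil      0.6812     0.762    0.1761
  solve Keq expr → x = 0.04943; check Q = 0.2217
Then change container volume by factor 1.5 (V_new/V_old).
Step 3:
                  M         J         L
  Initial    0.4542     0.508    0.1174
  Change    0.06286   0.06286  -0.04191
  Equil       0.517    0.5709    0.0755
  solve Keq expr → x = -0.02095; check Q = 0.2217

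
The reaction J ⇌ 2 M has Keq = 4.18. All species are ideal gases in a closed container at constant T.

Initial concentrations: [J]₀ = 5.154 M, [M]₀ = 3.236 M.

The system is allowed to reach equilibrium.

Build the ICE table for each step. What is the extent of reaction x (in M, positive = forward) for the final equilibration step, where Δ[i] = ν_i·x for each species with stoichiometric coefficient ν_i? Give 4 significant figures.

x = 0.5705 M

Q₀ = 2.032 vs Keq = 4.18 ⇒ Q<K, forward
Step 1:
                   J          M
  Initial      5.154      3.236
  Change     -0.5705      1.141
  Equil        4.583      4.377
  solve Keq expr → x = 0.5705; check Q = 4.18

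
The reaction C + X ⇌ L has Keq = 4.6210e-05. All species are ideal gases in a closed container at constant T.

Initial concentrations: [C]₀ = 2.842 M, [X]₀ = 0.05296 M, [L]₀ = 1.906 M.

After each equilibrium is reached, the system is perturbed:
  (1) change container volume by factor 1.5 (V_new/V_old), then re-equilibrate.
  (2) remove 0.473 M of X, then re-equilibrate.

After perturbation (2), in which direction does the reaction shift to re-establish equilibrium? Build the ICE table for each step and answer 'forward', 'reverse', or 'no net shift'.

Direction: reverse

Q₀ = 12.66 vs Keq = 4.6210e-05 ⇒ Q>K, reverse
Step 1:
                   C          X          L
  init         2.842    0.05296      1.906
  Δ            1.906      1.906     -1.906
  eq           4.748      1.959 4.2967e-04
  solve Keq expr → x = -1.906; check Q = 4.6210e-05
Then change container volume by factor 1.5 (V_new/V_old).
Step 2:
                   C          X          L
  init         3.165      1.306 2.8645e-04
  Δ       9.5463e-05 9.5463e-05 -9.5463e-05
  eq           3.165      1.306 1.9099e-04
  solve Keq expr → x = -9.5463e-05; check Q = 4.6210e-05
Then remove 0.473 M of X.
Step 3:
                   C          X          L
  init         3.165     0.8328 1.9099e-04
  Δ       6.9169e-05 6.9169e-05 -6.9169e-05
  eq           3.165     0.8329 1.2182e-04
  solve Keq expr → x = -6.9169e-05; check Q = 4.6210e-05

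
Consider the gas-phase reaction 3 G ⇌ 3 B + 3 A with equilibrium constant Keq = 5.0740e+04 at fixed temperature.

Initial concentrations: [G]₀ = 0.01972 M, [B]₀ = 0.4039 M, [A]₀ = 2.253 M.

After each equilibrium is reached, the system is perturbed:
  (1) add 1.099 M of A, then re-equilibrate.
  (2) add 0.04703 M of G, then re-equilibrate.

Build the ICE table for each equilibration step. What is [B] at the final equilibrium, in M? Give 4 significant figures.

Q₀ = 9.8262e+04 vs Keq = 5.0740e+04 ⇒ Q>K, reverse
Step 1:
                  G         B         A
  I         0.01972    0.4039     2.253
  C        0.004535 -0.004535 -0.004535
  E         0.02426    0.3994     2.248
  solve Keq expr → x = -0.001512; check Q = 5.0740e+04
Then add 1.099 M of A.
Step 2:
                  G         B         A
  I         0.02426    0.3994     3.347
  C         0.01077  -0.01077  -0.01077
  E         0.03502    0.3886     3.337
  solve Keq expr → x = -0.00359; check Q = 5.0740e+04
Then add 0.04703 M of G.
Step 3:
                  G         B         A
  I         0.08205    0.3886     3.337
  C        -0.04269   0.04269   0.04269
  E         0.03937    0.4313     3.379
  solve Keq expr → x = 0.01423; check Q = 5.0740e+04

[B]_eq = 0.4313 M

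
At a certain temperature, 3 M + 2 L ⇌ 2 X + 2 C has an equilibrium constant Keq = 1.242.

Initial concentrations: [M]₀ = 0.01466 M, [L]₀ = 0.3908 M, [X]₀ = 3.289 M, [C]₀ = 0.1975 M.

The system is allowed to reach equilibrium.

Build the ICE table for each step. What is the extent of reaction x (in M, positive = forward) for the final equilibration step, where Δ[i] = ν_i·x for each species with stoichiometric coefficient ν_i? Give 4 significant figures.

x = -0.08478 M

Q₀ = 8.7690e+05 vs Keq = 1.242 ⇒ Q>K, reverse
Step 1:
                  M         L         X         C
  Initial   0.01466    0.3908     3.289    0.1975
  Change     0.2544    0.1696   -0.1696   -0.1696
  Equil       0.269    0.5604     3.119   0.02793
  solve Keq expr → x = -0.08478; check Q = 1.242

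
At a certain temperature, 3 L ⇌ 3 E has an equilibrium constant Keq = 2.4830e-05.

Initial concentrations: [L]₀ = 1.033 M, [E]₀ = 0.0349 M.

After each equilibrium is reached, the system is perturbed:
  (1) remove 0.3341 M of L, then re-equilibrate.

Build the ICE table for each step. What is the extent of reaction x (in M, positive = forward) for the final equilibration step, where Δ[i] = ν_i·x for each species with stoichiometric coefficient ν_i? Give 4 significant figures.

Q₀ = 3.8563e-05 vs Keq = 2.4830e-05 ⇒ Q>K, reverse
Step 1:
                  L         E
  init        1.033    0.0349
  Δ        0.004628 -0.004628
  eq          1.038   0.03027
  solve Keq expr → x = -0.001543; check Q = 2.4830e-05
Then remove 0.3341 M of L.
Step 2:
                  L         E
  init       0.7035   0.03027
  Δ        0.009471 -0.009471
  eq          0.713    0.0208
  solve Keq expr → x = -0.003157; check Q = 2.4830e-05

x = -0.003157 M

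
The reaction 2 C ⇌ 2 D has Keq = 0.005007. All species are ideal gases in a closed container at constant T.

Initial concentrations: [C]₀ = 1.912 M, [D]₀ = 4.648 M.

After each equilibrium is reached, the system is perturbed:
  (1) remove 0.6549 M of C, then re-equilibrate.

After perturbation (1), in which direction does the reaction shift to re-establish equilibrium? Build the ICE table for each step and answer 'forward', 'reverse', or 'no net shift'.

Q₀ = 5.91 vs Keq = 0.005007 ⇒ Q>K, reverse
Step 1:
                   C          D
  init         1.912      4.648
  Δ            4.214     -4.214
  eq           6.126     0.4335
  solve Keq expr → x = -2.107; check Q = 0.005007
Then remove 0.6549 M of C.
Step 2:
                   C          D
  init         5.472     0.4335
  Δ          0.04328   -0.04328
  eq           5.515     0.3902
  solve Keq expr → x = -0.02164; check Q = 0.005007

Direction: reverse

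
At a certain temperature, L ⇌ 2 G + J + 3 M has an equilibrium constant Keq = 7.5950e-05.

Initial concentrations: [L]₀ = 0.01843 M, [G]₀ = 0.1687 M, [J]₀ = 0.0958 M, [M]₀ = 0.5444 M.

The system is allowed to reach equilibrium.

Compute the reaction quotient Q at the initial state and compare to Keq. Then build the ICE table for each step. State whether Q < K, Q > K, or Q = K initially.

Q₀ = 0.02387 vs Keq = 7.5950e-05 ⇒ Q>K, reverse
Step 1:
                   L          G          J          M
  I          0.01843     0.1687     0.0958     0.5444
  C          0.05739    -0.1148   -0.05739    -0.1722
  E          0.07582    0.05392    0.03841     0.3722
  solve Keq expr → x = -0.05739; check Q = 7.5950e-05

Q₀ = 0.02387; Q > K (proceeds reverse)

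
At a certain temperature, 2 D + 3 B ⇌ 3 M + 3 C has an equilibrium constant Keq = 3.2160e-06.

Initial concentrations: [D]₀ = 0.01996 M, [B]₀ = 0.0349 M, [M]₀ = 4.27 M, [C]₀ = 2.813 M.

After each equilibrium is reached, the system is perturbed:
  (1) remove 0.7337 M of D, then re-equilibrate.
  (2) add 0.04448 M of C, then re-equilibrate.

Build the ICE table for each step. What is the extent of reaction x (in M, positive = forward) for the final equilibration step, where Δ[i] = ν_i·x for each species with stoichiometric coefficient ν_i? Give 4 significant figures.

x = -0.01419 M

Q₀ = 1.0233e+11 vs Keq = 3.2160e-06 ⇒ Q>K, reverse
Step 1:
                    D           B           M           C
  Initial     0.01996      0.0349        4.27       2.813
  Change        1.847       2.771      -2.771      -2.771
  Equil         1.867       2.806       1.499      0.0419
  solve Keq expr → x = -0.9237; check Q = 3.2160e-06
Then remove 0.7337 M of D.
Step 2:
                    D           B           M           C
  Initial       1.134       2.806       1.499      0.0419
  Change     0.007581     0.01137    -0.01137    -0.01137
  Equil         1.141       2.817       1.488     0.03053
  solve Keq expr → x = -0.003791; check Q = 3.2160e-06
Then add 0.04448 M of C.
Step 3:
                    D           B           M           C
  Initial       1.141       2.817       1.488     0.07501
  Change      0.02839     0.04258    -0.04258    -0.04258
  Equil          1.17        2.86       1.445     0.03243
  solve Keq expr → x = -0.01419; check Q = 3.2160e-06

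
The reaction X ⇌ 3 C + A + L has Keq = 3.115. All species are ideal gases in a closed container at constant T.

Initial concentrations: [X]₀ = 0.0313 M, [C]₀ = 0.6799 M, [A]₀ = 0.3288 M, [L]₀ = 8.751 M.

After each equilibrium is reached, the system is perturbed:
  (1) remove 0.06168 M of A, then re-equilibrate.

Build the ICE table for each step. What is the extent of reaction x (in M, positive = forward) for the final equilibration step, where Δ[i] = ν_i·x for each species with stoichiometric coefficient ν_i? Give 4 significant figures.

Q₀ = 28.89 vs Keq = 3.115 ⇒ Q>K, reverse
Step 1:
                   X          C          A          L
  Initial     0.0313     0.6799     0.3288      8.751
  Change     0.06079    -0.1824   -0.06079   -0.06079
  Equil      0.09209     0.4975      0.268       8.69
  solve Keq expr → x = -0.06079; check Q = 3.115
Then remove 0.06168 M of A.
Step 2:
                   X          C          A          L
  Initial    0.09209     0.4975     0.2063       8.69
  Change   -0.007716    0.02315   0.007716   0.007716
  Equil      0.08437     0.5207      0.214      8.698
  solve Keq expr → x = 0.007716; check Q = 3.115

x = 0.007716 M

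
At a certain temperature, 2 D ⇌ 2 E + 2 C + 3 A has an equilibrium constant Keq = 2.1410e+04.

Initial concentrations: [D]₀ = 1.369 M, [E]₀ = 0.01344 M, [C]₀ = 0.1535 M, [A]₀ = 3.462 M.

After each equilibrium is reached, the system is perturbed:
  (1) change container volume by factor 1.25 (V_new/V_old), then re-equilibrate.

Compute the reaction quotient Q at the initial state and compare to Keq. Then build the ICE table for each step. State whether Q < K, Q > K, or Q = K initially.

Q₀ = 9.4230e-05; Q < K (proceeds forward)

Q₀ = 9.4230e-05 vs Keq = 2.1410e+04 ⇒ Q<K, forward
Step 1:
                    D           E           C           A
  I             1.369     0.01344      0.1535       3.462
  C            -1.226       1.226       1.226       1.839
  E            0.1427        1.24        1.38       5.301
  solve Keq expr → x = 0.6131; check Q = 2.1410e+04
Then change container volume by factor 1.25 (V_new/V_old).
Step 2:
                    D           E           C           A
  I            0.1142      0.9918       1.104       4.241
  C          -0.04189     0.04189     0.04189     0.06283
  E           0.07227       1.034       1.146       4.304
  solve Keq expr → x = 0.02094; check Q = 2.1410e+04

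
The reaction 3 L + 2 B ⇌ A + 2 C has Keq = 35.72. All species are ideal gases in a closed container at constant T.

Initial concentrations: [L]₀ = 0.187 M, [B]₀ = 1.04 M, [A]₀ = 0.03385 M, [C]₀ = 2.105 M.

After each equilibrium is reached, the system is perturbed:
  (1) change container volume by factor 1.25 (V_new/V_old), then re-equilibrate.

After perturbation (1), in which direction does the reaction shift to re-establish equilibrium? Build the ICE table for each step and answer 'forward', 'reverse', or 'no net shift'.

Direction: reverse

Q₀ = 21.21 vs Keq = 35.72 ⇒ Q<K, forward
Step 1:
                  L         B         A         C
  init        0.187      1.04   0.03385     2.105
  Δ        -0.01871  -0.01248  0.006238   0.01248
  eq         0.1683     1.028   0.04009     2.117
  solve Keq expr → x = 0.006238; check Q = 35.72
Then change container volume by factor 1.25 (V_new/V_old).
Step 2:
                  L         B         A         C
  init       0.1346     0.822   0.03207     1.694
  Δ         0.01281  0.008539  -0.00427 -0.008539
  eq         0.1474    0.8306    0.0278     1.685
  solve Keq expr → x = -0.00427; check Q = 35.72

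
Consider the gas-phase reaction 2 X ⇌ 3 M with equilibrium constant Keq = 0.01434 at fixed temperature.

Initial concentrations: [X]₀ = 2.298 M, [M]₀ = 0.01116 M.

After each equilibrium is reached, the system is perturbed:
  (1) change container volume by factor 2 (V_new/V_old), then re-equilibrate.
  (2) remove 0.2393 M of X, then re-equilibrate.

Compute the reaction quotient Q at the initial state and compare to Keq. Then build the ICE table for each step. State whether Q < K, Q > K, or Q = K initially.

Q₀ = 2.6320e-07 vs Keq = 0.01434 ⇒ Q<K, forward
Step 1:
                   X          M
  I            2.298    0.01116
  C          -0.2535     0.3802
  E            2.045     0.3914
  solve Keq expr → x = 0.1267; check Q = 0.01434
Then change container volume by factor 2 (V_new/V_old).
Step 2:
                   X          M
  I            1.022     0.1957
  C         -0.03061    0.04592
  E           0.9917     0.2416
  solve Keq expr → x = 0.01531; check Q = 0.01434
Then remove 0.2393 M of X.
Step 3:
                   X          M
  I           0.7524     0.2416
  C          0.02422   -0.03634
  E           0.7766     0.2053
  solve Keq expr → x = -0.01211; check Q = 0.01434

Q₀ = 2.6320e-07; Q < K (proceeds forward)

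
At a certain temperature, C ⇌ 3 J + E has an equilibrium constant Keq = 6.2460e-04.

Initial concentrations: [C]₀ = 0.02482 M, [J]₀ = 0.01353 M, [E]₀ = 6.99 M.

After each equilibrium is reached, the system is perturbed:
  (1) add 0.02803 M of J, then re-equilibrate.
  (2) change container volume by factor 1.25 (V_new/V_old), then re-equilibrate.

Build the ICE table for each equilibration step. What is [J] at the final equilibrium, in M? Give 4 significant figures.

Q₀ = 6.9754e-04 vs Keq = 6.2460e-04 ⇒ Q>K, reverse
Step 1:
                   C          J          E
  Initial    0.02482    0.01353       6.99
  Change  1.5402e-04 -4.6205e-04 -1.5402e-04
  Equil      0.02497    0.01307       6.99
  solve Keq expr → x = -1.5402e-04; check Q = 6.2460e-04
Then add 0.02803 M of J.
Step 2:
                   C          J          E
  Initial    0.02497     0.0411       6.99
  Change    0.008877   -0.02663  -0.008877
  Equil      0.03385    0.01447      6.981
  solve Keq expr → x = -0.008877; check Q = 6.2460e-04
Then change container volume by factor 1.25 (V_new/V_old).
Step 3:
                   C          J          E
  Initial    0.02708    0.01157      5.585
  Change  -9.0968e-04   0.002729 9.0968e-04
  Equil      0.02617     0.0143      5.586
  solve Keq expr → x = 9.0968e-04; check Q = 6.2460e-04

[J]_eq = 0.0143 M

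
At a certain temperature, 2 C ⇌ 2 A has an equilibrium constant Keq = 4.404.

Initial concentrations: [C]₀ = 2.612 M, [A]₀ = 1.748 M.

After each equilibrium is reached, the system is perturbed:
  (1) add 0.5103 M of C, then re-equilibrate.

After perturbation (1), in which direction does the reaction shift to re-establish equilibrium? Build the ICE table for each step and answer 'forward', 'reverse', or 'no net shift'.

Q₀ = 0.4479 vs Keq = 4.404 ⇒ Q<K, forward
Step 1:
                    C           A
  I             2.612       1.748
  C            -1.205       1.205
  E             1.407       2.953
  solve Keq expr → x = 0.6024; check Q = 4.404
Then add 0.5103 M of C.
Step 2:
                    C           A
  I             1.917       2.953
  C           -0.3456      0.3456
  E             1.572       3.299
  solve Keq expr → x = 0.1728; check Q = 4.404

Direction: forward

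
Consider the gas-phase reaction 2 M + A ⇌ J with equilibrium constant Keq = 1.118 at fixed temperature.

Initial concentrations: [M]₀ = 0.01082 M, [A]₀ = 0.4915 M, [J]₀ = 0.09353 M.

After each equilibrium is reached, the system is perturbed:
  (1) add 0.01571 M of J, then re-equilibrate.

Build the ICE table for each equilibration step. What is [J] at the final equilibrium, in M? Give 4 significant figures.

[J]_eq = 0.02214 M

Q₀ = 1625 vs Keq = 1.118 ⇒ Q>K, reverse
Step 1:
                   M          A          J
  I          0.01082     0.4915    0.09353
  C            0.153    0.07649   -0.07649
  E           0.1638      0.568    0.01704
  solve Keq expr → x = -0.07649; check Q = 1.118
Then add 0.01571 M of J.
Step 2:
                   M          A          J
  I           0.1638      0.568    0.03275
  C          0.02121    0.01061   -0.01061
  E            0.185     0.5786    0.02214
  solve Keq expr → x = -0.01061; check Q = 1.118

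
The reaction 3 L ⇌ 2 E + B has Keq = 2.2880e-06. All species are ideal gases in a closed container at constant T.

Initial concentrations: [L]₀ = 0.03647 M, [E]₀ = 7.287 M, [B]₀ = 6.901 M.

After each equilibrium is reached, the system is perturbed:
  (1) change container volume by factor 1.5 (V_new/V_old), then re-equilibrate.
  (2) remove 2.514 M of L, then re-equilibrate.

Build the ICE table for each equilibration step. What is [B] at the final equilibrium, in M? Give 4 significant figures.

[B]_eq = 2.177 M

Q₀ = 7.5544e+06 vs Keq = 2.2880e-06 ⇒ Q>K, reverse
Step 1:
                   L          E          B
  Initial    0.03647      7.287      6.901
  Change       10.89     -7.257     -3.628
  Equil        10.92    0.03018      3.273
  solve Keq expr → x = -3.628; check Q = 2.2880e-06
Then change container volume by factor 1.5 (V_new/V_old).
Step 2:
                   L          E          B
  Initial      7.281    0.02012      2.182
  Change           0          0          0
  Equil        7.281    0.02012      2.182
  solve Keq expr → x = 0; check Q = 2.2880e-06
Then remove 2.514 M of L.
Step 3:
                   L          E          B
  Initial      4.767    0.02012      2.182
  Change      0.0141  -0.009402  -0.004701
  Equil        4.781    0.01072      2.177
  solve Keq expr → x = -0.004701; check Q = 2.2880e-06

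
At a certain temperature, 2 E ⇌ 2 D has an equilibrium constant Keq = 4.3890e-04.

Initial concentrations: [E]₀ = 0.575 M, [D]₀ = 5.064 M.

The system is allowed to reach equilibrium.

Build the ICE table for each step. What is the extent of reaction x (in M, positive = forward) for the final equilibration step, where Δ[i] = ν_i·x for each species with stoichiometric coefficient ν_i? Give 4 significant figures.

Q₀ = 77.56 vs Keq = 4.3890e-04 ⇒ Q>K, reverse
Step 1:
                   E          D
  Initial      0.575      5.064
  Change       4.948     -4.948
  Equil        5.523     0.1157
  solve Keq expr → x = -2.474; check Q = 4.3890e-04

x = -2.474 M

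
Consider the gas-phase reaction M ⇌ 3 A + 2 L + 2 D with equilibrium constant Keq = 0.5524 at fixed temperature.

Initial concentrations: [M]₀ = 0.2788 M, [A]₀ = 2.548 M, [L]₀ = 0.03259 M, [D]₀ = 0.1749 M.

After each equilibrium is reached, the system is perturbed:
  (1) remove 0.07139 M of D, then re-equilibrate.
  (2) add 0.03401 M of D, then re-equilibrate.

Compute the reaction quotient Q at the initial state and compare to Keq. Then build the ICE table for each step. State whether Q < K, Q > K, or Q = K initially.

Q₀ = 0.001928; Q < K (proceeds forward)

Q₀ = 0.001928 vs Keq = 0.5524 ⇒ Q<K, forward
Step 1:
                    M           A           L           D
  Initial      0.2788       2.548     0.03259      0.1749
  Change     -0.08489      0.2547      0.1698      0.1698
  Equil        0.1939       2.803      0.2024      0.3447
  solve Keq expr → x = 0.08489; check Q = 0.5524
Then remove 0.07139 M of D.
Step 2:
                    M           A           L           D
  Initial      0.1939       2.803      0.2024      0.2733
  Change     -0.01124     0.03371     0.02247     0.02247
  Equil        0.1827       2.836      0.2248      0.2958
  solve Keq expr → x = 0.01124; check Q = 0.5524
Then add 0.03401 M of D.
Step 3:
                    M           A           L           D
  Initial      0.1827       2.836      0.2248      0.3298
  Change     0.005559    -0.01668    -0.01112    -0.01112
  Equil        0.1882        2.82      0.2137      0.3187
  solve Keq expr → x = -0.005559; check Q = 0.5524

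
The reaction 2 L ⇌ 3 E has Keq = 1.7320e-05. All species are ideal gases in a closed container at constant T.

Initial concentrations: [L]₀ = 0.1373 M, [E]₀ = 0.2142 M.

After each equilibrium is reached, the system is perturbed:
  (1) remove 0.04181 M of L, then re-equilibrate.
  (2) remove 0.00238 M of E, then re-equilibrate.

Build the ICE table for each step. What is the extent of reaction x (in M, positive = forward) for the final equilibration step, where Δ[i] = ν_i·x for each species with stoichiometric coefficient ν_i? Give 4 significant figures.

x = 7.7874e-04 M

Q₀ = 0.5213 vs Keq = 1.7320e-05 ⇒ Q>K, reverse
Step 1:
                  L         E
  I          0.1373    0.2142
  C          0.1355   -0.2033
  E          0.2728   0.01088
  solve Keq expr → x = -0.06777; check Q = 1.7320e-05
Then remove 0.04181 M of L.
Step 2:
                  L         E
  I           0.231   0.01088
  C       7.4762e-04 -0.001121
  E          0.2318  0.009763
  solve Keq expr → x = -3.7381e-04; check Q = 1.7320e-05
Then remove 0.00238 M of E.
Step 3:
                  L         E
  I          0.2318  0.007383
  C       -0.001557  0.002336
  E          0.2302  0.009719
  solve Keq expr → x = 7.7874e-04; check Q = 1.7320e-05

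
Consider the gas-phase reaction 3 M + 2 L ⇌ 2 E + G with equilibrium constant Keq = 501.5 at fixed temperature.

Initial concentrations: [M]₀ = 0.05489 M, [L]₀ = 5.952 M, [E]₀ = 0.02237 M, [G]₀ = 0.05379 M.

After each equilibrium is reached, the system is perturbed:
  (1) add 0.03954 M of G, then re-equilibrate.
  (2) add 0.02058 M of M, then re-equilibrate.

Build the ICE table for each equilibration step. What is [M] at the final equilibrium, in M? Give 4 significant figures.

[M]_eq = 0.003221 M

Q₀ = 0.004594 vs Keq = 501.5 ⇒ Q<K, forward
Step 1:
                    M           L           E           G
  Initial     0.05489       5.952     0.02237     0.05379
  Change     -0.05252    -0.03501     0.03501     0.01751
  Equil      0.002373       5.917     0.05738      0.0713
  solve Keq expr → x = 0.01751; check Q = 501.5
Then add 0.03954 M of G.
Step 2:
                    M           L           E           G
  Initial    0.002373       5.917     0.05738      0.1108
  Change   3.6713e-04  2.4475e-04 -2.4475e-04 -1.2238e-04
  Equil      0.002741       5.917     0.05714      0.1107
  solve Keq expr → x = -1.2238e-04; check Q = 501.5
Then add 0.02058 M of M.
Step 3:
                    M           L           E           G
  Initial     0.02332       5.917     0.05714      0.1107
  Change      -0.0201     -0.0134      0.0134      0.0067
  Equil      0.003221       5.904     0.07054      0.1174
  solve Keq expr → x = 0.0067; check Q = 501.5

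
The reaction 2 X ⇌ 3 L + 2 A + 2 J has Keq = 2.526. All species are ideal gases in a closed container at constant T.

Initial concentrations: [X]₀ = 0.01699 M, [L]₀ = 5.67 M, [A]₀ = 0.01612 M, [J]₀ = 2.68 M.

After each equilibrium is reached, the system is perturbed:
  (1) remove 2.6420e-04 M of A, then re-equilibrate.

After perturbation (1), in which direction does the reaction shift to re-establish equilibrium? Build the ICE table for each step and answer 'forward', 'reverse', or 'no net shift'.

Q₀ = 1179 vs Keq = 2.526 ⇒ Q>K, reverse
Step 1:
                   X          L          A          J
  I          0.01699       5.67    0.01612       2.68
  C          0.01471   -0.02207   -0.01471   -0.01471
  E           0.0317      5.648   0.001408      2.665
  solve Keq expr → x = -0.007356; check Q = 2.526
Then remove 2.6420e-04 M of A.
Step 2:
                   X          L          A          J
  I           0.0317      5.648   0.001144      2.665
  C       -2.5270e-04 3.7905e-04 2.5270e-04 2.5270e-04
  E          0.03145      5.648   0.001397      2.666
  solve Keq expr → x = 1.2635e-04; check Q = 2.526

Direction: forward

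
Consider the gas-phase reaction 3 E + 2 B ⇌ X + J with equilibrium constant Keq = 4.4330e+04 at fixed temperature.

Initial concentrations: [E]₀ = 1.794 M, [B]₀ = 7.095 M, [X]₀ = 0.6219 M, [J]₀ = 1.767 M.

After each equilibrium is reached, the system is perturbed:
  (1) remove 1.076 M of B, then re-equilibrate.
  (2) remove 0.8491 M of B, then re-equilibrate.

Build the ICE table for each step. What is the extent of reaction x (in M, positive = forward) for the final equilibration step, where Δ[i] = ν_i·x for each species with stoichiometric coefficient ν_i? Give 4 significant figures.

x = -6.4114e-04 M

Q₀ = 0.003781 vs Keq = 4.4330e+04 ⇒ Q<K, forward
Step 1:
                    E           B           X           J
  I             1.794       7.095      0.6219       1.767
  C            -1.782      -1.188      0.5939      0.5939
  E           0.01229       5.907       1.216       2.361
  solve Keq expr → x = 0.5939; check Q = 4.4330e+04
Then remove 1.076 M of B.
Step 2:
                    E           B           X           J
  I           0.01229       4.831       1.216       2.361
  C          0.001757    0.001171 -5.8570e-04 -5.8570e-04
  E           0.01405       4.832       1.215        2.36
  solve Keq expr → x = -5.8570e-04; check Q = 4.4330e+04
Then remove 0.8491 M of B.
Step 3:
                    E           B           X           J
  I           0.01405       3.983       1.215        2.36
  C          0.001923    0.001282 -6.4114e-04 -6.4114e-04
  E           0.01597       3.985       1.215        2.36
  solve Keq expr → x = -6.4114e-04; check Q = 4.4330e+04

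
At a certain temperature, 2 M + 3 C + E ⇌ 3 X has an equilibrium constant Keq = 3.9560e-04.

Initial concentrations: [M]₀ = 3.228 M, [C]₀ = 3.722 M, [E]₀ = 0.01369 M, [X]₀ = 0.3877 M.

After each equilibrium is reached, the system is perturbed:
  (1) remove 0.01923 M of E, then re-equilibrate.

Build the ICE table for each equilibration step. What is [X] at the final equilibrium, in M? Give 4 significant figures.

[X]_eq = 0.2296 M

Q₀ = 0.007923 vs Keq = 3.9560e-04 ⇒ Q>K, reverse
Step 1:
                   M          C          E          X
  init         3.228      3.722    0.01369     0.3877
  Δ          0.09339     0.1401     0.0467    -0.1401
  eq           3.321      3.862    0.06039     0.2476
  solve Keq expr → x = -0.0467; check Q = 3.9560e-04
Then remove 0.01923 M of E.
Step 2:
                   M          C          E          X
  init         3.321      3.862    0.04116     0.2476
  Δ          0.01199    0.01799   0.005996   -0.01799
  eq           3.333       3.88    0.04715     0.2296
  solve Keq expr → x = -0.005996; check Q = 3.9560e-04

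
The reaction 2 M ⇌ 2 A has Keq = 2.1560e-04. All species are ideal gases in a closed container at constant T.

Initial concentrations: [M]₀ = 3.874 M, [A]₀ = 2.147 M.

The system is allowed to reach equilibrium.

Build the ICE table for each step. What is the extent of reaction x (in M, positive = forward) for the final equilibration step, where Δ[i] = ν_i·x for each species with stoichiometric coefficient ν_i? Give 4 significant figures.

Q₀ = 0.3071 vs Keq = 2.1560e-04 ⇒ Q>K, reverse
Step 1:
                    M           A
  Initial       3.874       2.147
  Change         2.06       -2.06
  Equil         5.934     0.08713
  solve Keq expr → x = -1.03; check Q = 2.1560e-04

x = -1.03 M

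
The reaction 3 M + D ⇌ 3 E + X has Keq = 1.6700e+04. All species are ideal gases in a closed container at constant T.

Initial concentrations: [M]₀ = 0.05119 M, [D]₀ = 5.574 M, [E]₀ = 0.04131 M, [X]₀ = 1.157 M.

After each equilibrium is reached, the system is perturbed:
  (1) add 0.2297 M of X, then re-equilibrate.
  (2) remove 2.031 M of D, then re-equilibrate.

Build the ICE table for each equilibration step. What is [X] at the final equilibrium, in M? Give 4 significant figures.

Q₀ = 0.1091 vs Keq = 1.6700e+04 ⇒ Q<K, forward
Step 1:
                   M          D          E          X
  init       0.05119      5.574    0.04131      1.157
  Δ         -0.04908   -0.01636    0.04908    0.01636
  eq        0.002106      5.558    0.09039      1.173
  solve Keq expr → x = 0.01636; check Q = 1.6700e+04
Then add 0.2297 M of X.
Step 2:
                   M          D          E          X
  init      0.002106      5.558    0.09039      1.403
  Δ       1.2616e-04 4.2054e-05 -1.2616e-04 -4.2054e-05
  eq        0.002232      5.558    0.09027      1.403
  solve Keq expr → x = -4.2054e-05; check Q = 1.6700e+04
Then remove 2.031 M of D.
Step 3:
                   M          D          E          X
  init      0.002232      3.527    0.09027      1.403
  Δ       3.5506e-04 1.1835e-04 -3.5506e-04 -1.1835e-04
  eq        0.002587      3.527    0.08991      1.403
  solve Keq expr → x = -1.1835e-04; check Q = 1.6700e+04

[X]_eq = 1.403 M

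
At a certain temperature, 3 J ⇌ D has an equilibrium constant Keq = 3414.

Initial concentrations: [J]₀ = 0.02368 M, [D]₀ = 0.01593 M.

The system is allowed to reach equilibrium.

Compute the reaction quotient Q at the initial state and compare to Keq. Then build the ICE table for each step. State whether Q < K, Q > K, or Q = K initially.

Q₀ = 1200 vs Keq = 3414 ⇒ Q<K, forward
Step 1:
                  J         D
  init      0.02368   0.01593
  Δ       -0.006269   0.00209
  eq        0.01741   0.01802
  solve Keq expr → x = 0.00209; check Q = 3414

Q₀ = 1200; Q < K (proceeds forward)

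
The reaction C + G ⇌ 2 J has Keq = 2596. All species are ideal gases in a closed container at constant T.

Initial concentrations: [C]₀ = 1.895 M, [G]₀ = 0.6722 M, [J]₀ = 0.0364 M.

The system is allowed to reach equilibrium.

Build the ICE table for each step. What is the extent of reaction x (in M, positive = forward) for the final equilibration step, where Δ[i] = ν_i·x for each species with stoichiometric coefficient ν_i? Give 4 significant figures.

x = 0.6716 M

Q₀ = 0.00104 vs Keq = 2596 ⇒ Q<K, forward
Step 1:
                   C          G          J
  Initial      1.895     0.6722     0.0364
  Change     -0.6716    -0.6716      1.343
  Equil        1.223 5.9929e-04       1.38
  solve Keq expr → x = 0.6716; check Q = 2596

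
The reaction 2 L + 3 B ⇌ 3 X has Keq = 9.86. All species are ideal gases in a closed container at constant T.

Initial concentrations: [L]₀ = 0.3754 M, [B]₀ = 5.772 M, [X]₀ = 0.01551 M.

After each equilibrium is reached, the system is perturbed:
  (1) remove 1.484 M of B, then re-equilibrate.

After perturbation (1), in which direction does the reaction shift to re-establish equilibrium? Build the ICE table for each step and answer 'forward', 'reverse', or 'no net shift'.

Q₀ = 1.3768e-07 vs Keq = 9.86 ⇒ Q<K, forward
Step 1:
                  L         B         X
  Initial    0.3754     5.772   0.01551
  Change    -0.3642   -0.5463    0.5463
  Equil     0.01122     5.226    0.5618
  solve Keq expr → x = 0.1821; check Q = 9.86
Then remove 1.484 M of B.
Step 2:
                  L         B         X
  Initial   0.01122     3.742    0.5618
  Change   0.006732    0.0101   -0.0101
  Equil     0.01796     3.752    0.5517
  solve Keq expr → x = -0.003366; check Q = 9.86

Direction: reverse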